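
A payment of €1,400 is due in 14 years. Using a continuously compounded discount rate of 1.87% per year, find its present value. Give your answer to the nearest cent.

P = A·e^(−rt) = 1,400·e^(−0.2618).
e^(−0.2618) ≈ 0.7696649413, so P ≈ 1,077.5309.

€1,077.53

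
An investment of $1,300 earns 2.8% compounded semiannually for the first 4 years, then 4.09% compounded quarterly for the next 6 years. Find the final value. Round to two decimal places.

$1,854.73

Phase 1: 1,300·(1 + 0.014)^8 ≈ 1,452.9377.
Phase 2: 1,452.9377·(1 + 0.010225)^24 ≈ 1,854.7342.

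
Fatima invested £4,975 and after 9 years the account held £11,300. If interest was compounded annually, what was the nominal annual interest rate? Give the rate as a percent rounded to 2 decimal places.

(1 + r)^9 = 11,300/4,975 = 2.27136.
1 + r = 2.27136^(1/9) ≈ 1.095437, so r ≈ 0.0954366.
r ≈ 9.54366%.

9.54%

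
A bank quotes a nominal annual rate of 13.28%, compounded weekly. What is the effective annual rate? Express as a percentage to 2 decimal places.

14.18%

EAR = (1 + 13.28%/52)^52 − 1 = (1 + 0.00255385)^52 − 1.
(1 + 0.00255385)^52 ≈ 1.141828, so EAR ≈ 14.18283%.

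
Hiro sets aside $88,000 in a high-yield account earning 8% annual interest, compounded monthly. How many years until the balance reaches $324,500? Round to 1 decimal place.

We need (1 + 0.00666667)^(12t) = 3.6875, so 12t = ln 3.6875 / ln 1.006667 ≈ 196.3941.
t ≈ 196.3941/12 = 16.3662 years.

16.4 years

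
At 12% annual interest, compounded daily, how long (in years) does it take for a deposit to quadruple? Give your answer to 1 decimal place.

11.6 years

(1 + 0.000328767)^(365t) = 4.
365t = ln 4 / ln(1 + 0.000328767) ≈ 1.3863/0.000328713 ≈ 4217.3385.
t ≈ 11.5544.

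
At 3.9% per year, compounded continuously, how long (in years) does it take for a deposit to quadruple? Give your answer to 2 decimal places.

e^(0.039t) = 4, so 0.039t = ln 4 ≈ 1.3863.
t ≈ 1.3863/0.039 ≈ 35.5460.

35.55 years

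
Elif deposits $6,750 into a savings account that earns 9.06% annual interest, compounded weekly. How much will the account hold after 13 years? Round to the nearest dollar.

Growth factor = (1 + 0.0906/52)^676 ≈ 3.2438962228.
A ≈ 6,750 × 3.2438962228 ≈ 21,896.2995.

$21,896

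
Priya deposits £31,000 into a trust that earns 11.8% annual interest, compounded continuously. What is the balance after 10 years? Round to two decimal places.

A = P·e^(rt) = 31,000·e^(0.118·10) = 31,000·e^1.18.
e^1.18 ≈ 3.25437420289, so A ≈ 100,885.6003.

£100,885.60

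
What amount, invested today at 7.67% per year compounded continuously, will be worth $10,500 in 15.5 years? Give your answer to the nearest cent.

P = A·e^(−rt) = 10,500·e^(−1.18885).
e^(−1.18885) ≈ 0.30457131976, so P ≈ 3,197.9989.

$3,198.00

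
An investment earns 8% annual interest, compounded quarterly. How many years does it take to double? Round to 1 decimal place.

(1 + 0.02)^(4t) = 2.
4t = ln 2 / ln(1 + 0.02) ≈ 0.69315/0.0198026 ≈ 35.0028.
t ≈ 8.7507.

8.8 years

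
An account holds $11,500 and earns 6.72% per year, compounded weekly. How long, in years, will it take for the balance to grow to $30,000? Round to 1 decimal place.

14.3 years

We need (1 + 0.00129231)^(52t) = 2.6087, so 52t = ln 2.6087 / ln 1.001292 ≈ 742.4469.
t ≈ 742.4469/52 = 14.2778 years.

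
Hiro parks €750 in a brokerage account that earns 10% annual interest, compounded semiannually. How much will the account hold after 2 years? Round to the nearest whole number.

€912

Growth factor = (1 + 0.05)^4 ≈ 1.21550625.
A ≈ 750 × 1.21550625 ≈ 911.6297.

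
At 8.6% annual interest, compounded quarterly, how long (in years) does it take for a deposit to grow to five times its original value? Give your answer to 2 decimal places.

18.91 years

(1 + 0.0215)^(4t) = 5.
4t = ln 5 / ln(1 + 0.0215) ≈ 1.6094/0.0212721 ≈ 75.6594.
t ≈ 18.9149.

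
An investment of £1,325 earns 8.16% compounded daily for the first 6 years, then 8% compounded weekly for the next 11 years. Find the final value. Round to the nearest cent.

Phase 1: 1,325·(1 + 0.0816/365)^2190 ≈ 2,161.8357.
Phase 2: 2,161.8357·(1 + 0.08/52)^572 ≈ 5,208.4459.

£5,208.45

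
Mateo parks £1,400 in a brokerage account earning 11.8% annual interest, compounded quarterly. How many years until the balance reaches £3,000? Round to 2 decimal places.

6.55 years

We need (1 + 0.0295)^(4t) = 2.1429, so 4t = ln 2.1429 / ln 1.0295 ≈ 26.2145.
t ≈ 26.2145/4 = 6.5536 years.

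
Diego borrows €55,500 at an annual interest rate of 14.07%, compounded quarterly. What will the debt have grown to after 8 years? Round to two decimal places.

Growth factor = (1 + 0.035175)^32 ≈ 3.02301847001.
A ≈ 55,500 × 3.02301847001 ≈ 167,777.5251.

€167,777.53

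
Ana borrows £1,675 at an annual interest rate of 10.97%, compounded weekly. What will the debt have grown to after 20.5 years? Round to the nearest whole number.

£15,836

Periodic rate = 10.97%/52 = 0.00210962; periods = 52·20.5 = 1066.
A = 1,675·(1 + 0.1097/52)^1066 ≈ 1,675·9.4544093125 ≈ 15,836.1356.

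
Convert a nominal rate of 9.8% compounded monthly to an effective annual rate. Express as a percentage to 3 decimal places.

10.252%

EAR = (1 + 9.8%/12)^12 − 1 = (1 + 0.00816667)^12 − 1.
(1 + 0.00816667)^12 ≈ 1.102524, so EAR ≈ 10.25239%.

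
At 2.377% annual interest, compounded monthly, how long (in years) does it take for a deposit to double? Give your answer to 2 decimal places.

29.19 years

(1 + 0.00198083)^(12t) = 2.
12t = ln 2 / ln(1 + 0.00198083) ≈ 0.69315/0.00197887 ≈ 350.2735.
t ≈ 29.1895.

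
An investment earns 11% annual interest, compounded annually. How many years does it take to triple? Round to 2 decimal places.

10.53 years

(1 + 0.11)^t = 3.
t = ln 3 / ln(1 + 0.11) ≈ 1.0986/0.10436 ≈ 10.5271.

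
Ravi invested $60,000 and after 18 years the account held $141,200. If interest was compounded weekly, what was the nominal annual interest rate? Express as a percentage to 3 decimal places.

The 936-period growth factor is 141,200/60,000 = 2.35333.
r/52 = 2.35333^(1/936) − 1 ≈ 0.000914769, so r ≈ 52·0.000914769 = 4.75680%.

4.757%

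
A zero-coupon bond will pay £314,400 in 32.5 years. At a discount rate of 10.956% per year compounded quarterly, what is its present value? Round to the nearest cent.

£9,373.23

Growth factor = (1 + 0.02739)^130 ≈ 33.5423473496.
P = 314,400/33.5423473496 ≈ 9,373.2259.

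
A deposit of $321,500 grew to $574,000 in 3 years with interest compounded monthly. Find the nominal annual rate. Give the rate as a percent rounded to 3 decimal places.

The 36-period growth factor is 574,000/321,500 = 1.78538.
r/12 = 1.78538^(1/36) − 1 ≈ 0.0162312, so r ≈ 12·0.0162312 = 19.47744%.

19.477%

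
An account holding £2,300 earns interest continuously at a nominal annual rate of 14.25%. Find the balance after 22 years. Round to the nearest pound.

£52,874

A = P·e^(rt) = 2,300·e^(0.1425·22) = 2,300·e^3.135.
e^3.135 ≈ 22.988635842, so A ≈ 52,873.8624.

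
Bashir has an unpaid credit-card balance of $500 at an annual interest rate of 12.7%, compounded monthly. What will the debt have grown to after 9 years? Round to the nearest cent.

Growth factor = (1 + 0.127/12)^108 ≈ 3.117383299.
A ≈ 500 × 3.117383299 ≈ 1,558.6916.

$1,558.69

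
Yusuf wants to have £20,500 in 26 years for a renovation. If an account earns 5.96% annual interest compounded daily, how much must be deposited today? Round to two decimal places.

£4,353.37

Periodic rate = 5.96%/365 = 0.000163288; 9490 periods.
P = 20,500/(1 + 0.0596/365)^9490 ≈ 20,500/4.7089902393 ≈ 4,353.3749.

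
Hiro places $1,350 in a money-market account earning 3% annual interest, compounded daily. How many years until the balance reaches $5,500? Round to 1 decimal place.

46.8 years

We need (1 + 0.0000821918)^(365t) = 4.0741, so 365t = ln 4.0741 / ln 1.000082 ≈ 17090.5316.
t ≈ 17090.5316/365 = 46.8234 years.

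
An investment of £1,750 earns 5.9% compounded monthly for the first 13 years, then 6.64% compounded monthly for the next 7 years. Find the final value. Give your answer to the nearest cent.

£5,979.01

After 13 years at 5.9%: 1,750 × 2.149253593 ≈ 3,761.1938.
Then 7 years at 6.64%: 3,761.1938 × 1.589657807 ≈ 5,979.0111.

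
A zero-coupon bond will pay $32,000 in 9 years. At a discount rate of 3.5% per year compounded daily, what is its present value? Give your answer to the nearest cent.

$23,353.60

Growth factor = (1 + 0.035/365)^3285 ≈ 1.3702386178.
P = 32,000/1.3702386178 ≈ 23,353.5967.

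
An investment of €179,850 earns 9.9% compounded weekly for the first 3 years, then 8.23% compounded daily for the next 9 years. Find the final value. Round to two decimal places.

€507,480.01

Phase 1: 179,850·(1 + 0.099/52)^156 ≈ 241,976.5468.
Phase 2: 241,976.5468·(1 + 0.0823/365)^3285 ≈ 507,480.0062.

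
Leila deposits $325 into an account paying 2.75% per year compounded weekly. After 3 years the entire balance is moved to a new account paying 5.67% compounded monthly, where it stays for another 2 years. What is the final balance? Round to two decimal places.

$395.22

Phase 1: 325·(1 + 0.0275/52)^156 ≈ 352.9419.
Phase 2: 352.9419·(1 + 0.004725)^24 ≈ 395.2175.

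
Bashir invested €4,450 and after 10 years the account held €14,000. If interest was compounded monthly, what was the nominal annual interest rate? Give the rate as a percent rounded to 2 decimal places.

The 120-period growth factor is 14,000/4,450 = 3.14607.
r/12 = 3.14607^(1/120) − 1 ≈ 0.00959704, so r ≈ 12·0.00959704 = 11.51644%.

11.52%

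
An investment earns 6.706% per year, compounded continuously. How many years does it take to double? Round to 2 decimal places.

10.34 years

e^(0.06706t) = 2, so 0.06706t = ln 2 ≈ 0.69315.
t ≈ 0.69315/0.06706 ≈ 10.3362.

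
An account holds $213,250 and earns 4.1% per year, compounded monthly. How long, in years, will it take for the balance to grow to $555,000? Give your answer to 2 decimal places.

23.37 years

We need (1 + 0.00341667)^(12t) = 2.6026, so 12t = ln 2.6026 / ln 1.003417 ≈ 280.4301.
t ≈ 280.4301/12 = 23.3692 years.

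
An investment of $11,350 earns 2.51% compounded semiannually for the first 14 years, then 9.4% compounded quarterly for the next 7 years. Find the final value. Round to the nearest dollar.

After 14 years at 2.51%: 11,350 × 1.4179515247 ≈ 16,093.7498.
Then 7 years at 9.4%: 16,093.7498 × 1.916283305 ≈ 30,840.1841.

$30,840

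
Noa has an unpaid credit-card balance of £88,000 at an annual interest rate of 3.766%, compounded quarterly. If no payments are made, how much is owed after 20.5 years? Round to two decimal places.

Growth factor = (1 + 0.009415)^82 ≈ 2.15635289566.
A ≈ 88,000 × 2.15635289566 ≈ 189,759.0548.

£189,759.05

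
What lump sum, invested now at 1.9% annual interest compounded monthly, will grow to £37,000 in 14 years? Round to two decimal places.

Periodic rate = 1.9%/12 = 0.00158333; 168 periods.
P = 37,000/(1 + 0.019/12)^168 ≈ 37,000/1.3044606218 ≈ 28,364.2138.

£28,364.21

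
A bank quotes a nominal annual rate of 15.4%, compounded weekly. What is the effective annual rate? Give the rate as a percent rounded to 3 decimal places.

16.623%

One year is 52 periods at 0.00296154 each: (1 + 0.00296154)^52 ≈ 1.166225.
EAR = 1.166225 − 1 ≈ 16.62254%.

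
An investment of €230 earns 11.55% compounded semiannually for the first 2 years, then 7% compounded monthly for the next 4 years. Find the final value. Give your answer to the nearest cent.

€380.64

After 2 years at 11.55%: 230 × 1.2517919 ≈ 287.9121.
Then 4 years at 7%: 287.9121 × 1.32205388 ≈ 380.6354.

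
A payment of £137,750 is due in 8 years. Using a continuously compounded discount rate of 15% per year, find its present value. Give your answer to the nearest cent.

P = A·e^(−rt) = 137,750·e^(−1.2).
e^(−1.2) ≈ 0.301194211912, so P ≈ 41,489.5027.

£41,489.50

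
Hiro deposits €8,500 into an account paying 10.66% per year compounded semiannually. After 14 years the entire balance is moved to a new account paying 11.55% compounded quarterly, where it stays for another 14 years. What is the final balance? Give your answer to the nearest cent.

€179,136.34

After 14 years at 10.66%: 8,500 × 4.28014376974 ≈ 36,381.2220.
Then 14 years at 11.55%: 36,381.2220 × 4.92386824082 ≈ 179,136.3438.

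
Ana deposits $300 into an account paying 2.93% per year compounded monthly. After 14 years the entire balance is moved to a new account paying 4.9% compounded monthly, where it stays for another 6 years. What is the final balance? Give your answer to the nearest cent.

After 14 years at 2.93%: 300 × 1.50636585 ≈ 451.9098.
Then 6 years at 4.9%: 451.9098 × 1.34098092 ≈ 606.0024.

$606.00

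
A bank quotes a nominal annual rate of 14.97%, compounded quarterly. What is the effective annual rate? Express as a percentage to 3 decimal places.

15.832%

One year is 4 periods at 0.037425 each: (1 + 0.037425)^4 ≈ 1.158315.
EAR = 1.158315 − 1 ≈ 15.83154%.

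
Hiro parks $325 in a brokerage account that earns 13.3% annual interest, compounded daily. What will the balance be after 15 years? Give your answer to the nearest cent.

$2,388.60

Growth factor = (1 + 0.133/365)^5475 ≈ 7.349531838.
A ≈ 325 × 7.349531838 ≈ 2,388.5978.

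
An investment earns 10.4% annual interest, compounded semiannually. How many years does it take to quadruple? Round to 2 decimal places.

13.67 years

(1 + 0.052)^(2t) = 4.
2t = ln 4 / ln(1 + 0.052) ≈ 1.3863/0.0506931 ≈ 27.3468.
t ≈ 13.6734.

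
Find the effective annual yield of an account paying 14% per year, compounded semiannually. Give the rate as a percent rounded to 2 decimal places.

EAR = (1 + 14%/2)^2 − 1 = (1 + 0.07)^2 − 1.
(1 + 0.07)^2 ≈ 1.1449, so EAR ≈ 14.49000%.

14.49%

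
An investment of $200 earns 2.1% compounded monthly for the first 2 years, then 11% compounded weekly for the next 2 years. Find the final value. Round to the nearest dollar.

$260

After 2 years at 2.1%: 200 × 1.0428562 ≈ 208.5712.
Then 2 years at 11%: 208.5712 × 1.24578722 ≈ 259.8354.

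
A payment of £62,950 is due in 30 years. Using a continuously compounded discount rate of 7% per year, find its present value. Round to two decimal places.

P = A·e^(−rt) = 62,950·e^(−2.1).
e^(−2.1) ≈ 0.12245642825, so P ≈ 7,708.6322.

£7,708.63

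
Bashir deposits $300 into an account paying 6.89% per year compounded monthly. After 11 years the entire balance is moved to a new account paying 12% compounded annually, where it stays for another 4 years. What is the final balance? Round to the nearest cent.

Phase 1: 300·(1 + 0.0689/12)^132 ≈ 638.7512.
Phase 2: 638.7512·(1 + 0.12)^4 ≈ 1,005.0873.

$1,005.09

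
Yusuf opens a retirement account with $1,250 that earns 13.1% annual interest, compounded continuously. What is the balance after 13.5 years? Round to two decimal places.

$7,327.57

A = P·e^(rt) = 1,250·e^(0.131·13.5) = 1,250·e^1.7685.
e^1.7685 ≈ 5.862053683, so A ≈ 7,327.5671.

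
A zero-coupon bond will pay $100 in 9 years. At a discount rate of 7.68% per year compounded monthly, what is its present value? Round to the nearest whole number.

Periodic rate = 7.68%/12 = 0.0064; 108 periods.
P = 100/(1 + 0.0064)^108 ≈ 100/1.9917179 ≈ 50.2079.

$50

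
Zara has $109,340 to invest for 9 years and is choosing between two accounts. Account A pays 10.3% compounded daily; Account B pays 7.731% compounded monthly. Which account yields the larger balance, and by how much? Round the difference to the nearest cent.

Account A, by $57,487.07

Account A growth factor: (1 + 0.103/365)^3285 ≈ 2.52658661739; balance ≈ 276,256.9807.
Account B growth factor: (1 + 0.0064425)^108 ≈ 2.00082234115; balance ≈ 218,769.9148.
Account A is larger by 57,487.0660.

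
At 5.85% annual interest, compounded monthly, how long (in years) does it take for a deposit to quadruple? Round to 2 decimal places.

(1 + 0.004875)^(12t) = 4.
12t = ln 4 / ln(1 + 0.004875) ≈ 1.3863/0.00486316 ≈ 285.0607.
t ≈ 23.7551.

23.76 years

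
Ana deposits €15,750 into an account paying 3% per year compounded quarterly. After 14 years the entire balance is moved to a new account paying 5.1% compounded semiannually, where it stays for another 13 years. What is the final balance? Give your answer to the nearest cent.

€46,060.74

After 14 years at 3%: 15,750 × 1.5195782526 ≈ 23,933.3575.
Then 13 years at 5.1%: 23,933.3575 × 1.9245415082 ≈ 46,060.7399.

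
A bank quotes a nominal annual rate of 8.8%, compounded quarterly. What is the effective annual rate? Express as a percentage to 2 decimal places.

EAR = (1 + 8.8%/4)^4 − 1 = (1 + 0.022)^4 − 1.
(1 + 0.022)^4 ≈ 1.090947, so EAR ≈ 9.09468%.

9.09%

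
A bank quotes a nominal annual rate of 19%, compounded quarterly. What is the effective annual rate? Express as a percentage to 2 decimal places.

20.40%

EAR = (1 + 19%/4)^4 − 1 = (1 + 0.0475)^4 − 1.
(1 + 0.0475)^4 ≈ 1.203971, so EAR ≈ 20.39713%.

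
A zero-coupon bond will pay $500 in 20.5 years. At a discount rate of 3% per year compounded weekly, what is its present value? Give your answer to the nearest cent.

$270.37

Growth factor = (1 + 0.03/52)^1066 ≈ 1.84932862.
P = 500/1.84932862 ≈ 270.3684.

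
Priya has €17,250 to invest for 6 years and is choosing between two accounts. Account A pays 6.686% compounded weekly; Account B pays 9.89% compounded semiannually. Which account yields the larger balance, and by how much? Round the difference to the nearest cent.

A: (1 + 0.06686/52)^312 ≈ 1.4931714103, so 17,250 × 1.4931714103 ≈ 25,757.2068.
B: (1 + 0.04945)^12 ≈ 1.7846005504, so 17,250 × 1.7846005504 ≈ 30,784.3595.
Difference ≈ 5,027.1527 in favor of B.

Account B, by €5,027.15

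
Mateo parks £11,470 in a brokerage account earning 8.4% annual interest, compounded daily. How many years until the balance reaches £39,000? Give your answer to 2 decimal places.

14.57 years

(1 + 0.000230137)^(365t) = 39,000/11,470 = 3.4002.
365t·ln(1 + 0.000230137) = ln(3.4002); 365t = 1.2238/0.000230111 ≈ 5318.4304.
t ≈ 14.5710 years.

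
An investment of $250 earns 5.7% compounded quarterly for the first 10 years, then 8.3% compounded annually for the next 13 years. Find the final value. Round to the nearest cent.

$1,241.40

After 10 years at 5.7%: 250 × 1.76116747 ≈ 440.2919.
Then 13 years at 8.3%: 440.2919 × 2.819485959 ≈ 1,241.3967.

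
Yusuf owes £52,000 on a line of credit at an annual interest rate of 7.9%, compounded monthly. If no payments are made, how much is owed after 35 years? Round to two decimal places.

Growth factor = (1 + 0.079/12)^420 ≈ 15.7357987327.
A ≈ 52,000 × 15.7357987327 ≈ 818,261.5341.

£818,261.53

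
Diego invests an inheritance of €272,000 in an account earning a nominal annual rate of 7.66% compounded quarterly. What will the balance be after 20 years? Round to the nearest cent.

€1,240,559.53

Periodic rate = 7.66%/4 = 0.01915; periods = 4·20 = 80.
A = 272,000·(1 + 0.01915)^80 ≈ 272,000·4.560880622307 ≈ 1,240,559.5293.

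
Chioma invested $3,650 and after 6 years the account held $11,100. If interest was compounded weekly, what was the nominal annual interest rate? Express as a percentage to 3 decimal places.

18.570%

The 312-period growth factor is 11,100/3,650 = 3.0411.
r/52 = 3.0411^(1/312) − 1 ≈ 0.00357116, so r ≈ 52·0.00357116 = 18.57005%.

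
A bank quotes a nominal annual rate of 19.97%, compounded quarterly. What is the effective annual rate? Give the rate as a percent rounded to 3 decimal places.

21.516%

EAR = (1 + 19.97%/4)^4 − 1 = (1 + 0.049925)^4 − 1.
(1 + 0.049925)^4 ≈ 1.215159, so EAR ≈ 21.51590%.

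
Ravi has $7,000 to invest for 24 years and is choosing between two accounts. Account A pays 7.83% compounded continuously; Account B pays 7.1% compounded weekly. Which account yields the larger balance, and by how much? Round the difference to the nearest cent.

Account A, by $7,411.33

A: e^(0.0783·24) = e^1.8792 ≈ 6.5482641549, so 7,000 × 6.5482641549 ≈ 45,837.8491.
B: (1 + 0.071/52)^1248 ≈ 5.4895031479, so 7,000 × 5.4895031479 ≈ 38,426.5220.
Difference ≈ 7,411.3270 in favor of A.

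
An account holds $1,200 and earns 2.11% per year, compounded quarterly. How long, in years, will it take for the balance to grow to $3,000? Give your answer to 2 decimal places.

(1 + 0.005275)^(4t) = 3,000/1,200 = 2.5.
4t·ln(1 + 0.005275) = ln(2.5); 4t = 0.91629/0.00526114 ≈ 174.1621.
t ≈ 43.5405 years.

43.54 years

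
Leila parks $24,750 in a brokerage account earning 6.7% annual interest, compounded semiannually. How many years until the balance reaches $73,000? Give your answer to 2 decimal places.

16.41 years

We need (1 + 0.0335)^(2t) = 2.9495, so 2t = ln 2.9495 / ln 1.0335 ≈ 32.8254.
t ≈ 32.8254/2 = 16.4127 years.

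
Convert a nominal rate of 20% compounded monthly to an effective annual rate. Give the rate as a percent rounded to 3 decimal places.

21.939%

EAR = (1 + 20%/12)^12 − 1 = (1 + 0.0166667)^12 − 1.
(1 + 0.0166667)^12 ≈ 1.219391, so EAR ≈ 21.93911%.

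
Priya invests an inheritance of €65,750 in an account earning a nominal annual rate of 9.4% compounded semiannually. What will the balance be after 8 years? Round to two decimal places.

Periodic rate = 9.4%/2 = 0.047; periods = 2·8 = 16.
A = 65,750·(1 + 0.047)^16 ≈ 65,750·2.08519611382 ≈ 137,101.6445.

€137,101.64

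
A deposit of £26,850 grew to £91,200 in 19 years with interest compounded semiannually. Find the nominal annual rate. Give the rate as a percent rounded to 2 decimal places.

6.54%

(1 + r/2)^38 = 91,200/26,850 = 3.39665.
1 + r/2 = 3.39665^(1/38) ≈ 1.032702, so r/2 ≈ 0.032702.
r ≈ 2·0.032702 = 6.54040%.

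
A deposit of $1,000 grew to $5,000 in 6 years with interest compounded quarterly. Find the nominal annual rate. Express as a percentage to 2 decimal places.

27.74%

(1 + r/4)^24 = 5,000/1,000 = 5.
1 + r/4 = 5^(1/24) ≈ 1.06936, so r/4 ≈ 0.0693595.
r ≈ 4·0.0693595 = 27.74382%.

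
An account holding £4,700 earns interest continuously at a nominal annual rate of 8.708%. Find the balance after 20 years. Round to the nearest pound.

£26,820

A = P·e^(rt) = 4,700·e^(0.08708·20) = 4,700·e^1.7416.
e^1.7416 ≈ 5.7064664686, so A ≈ 26,820.3924.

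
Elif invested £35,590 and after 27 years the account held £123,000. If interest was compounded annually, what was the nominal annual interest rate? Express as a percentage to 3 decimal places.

4.700%

(1 + r)^27 = 123,000/35,590 = 3.45603.
1 + r = 3.45603^(1/27) ≈ 1.047001, so r ≈ 0.0470015.
r ≈ 4.70015%.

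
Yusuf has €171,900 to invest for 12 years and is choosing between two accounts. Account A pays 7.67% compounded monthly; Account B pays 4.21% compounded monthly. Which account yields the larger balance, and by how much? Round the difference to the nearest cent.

A: (1 + 0.0767/12)^144 ≈ 2.50295248499, so 171,900 × 2.50295248499 ≈ 430,257.5322.
B: (1 + 0.0421/12)^144 ≈ 1.65585230187, so 171,900 × 1.65585230187 ≈ 284,641.0107.
Difference ≈ 145,616.5215 in favor of A.

Account A, by €145,616.52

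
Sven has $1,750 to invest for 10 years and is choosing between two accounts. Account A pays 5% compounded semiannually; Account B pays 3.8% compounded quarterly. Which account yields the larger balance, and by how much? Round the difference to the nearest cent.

Account A, by $313.17

Account A growth factor: (1 + 0.025)^20 ≈ 1.63861644; balance ≈ 2,867.5788.
Account B growth factor: (1 + 0.0095)^40 ≈ 1.459664115; balance ≈ 2,554.4122.
Account A is larger by 313.1666.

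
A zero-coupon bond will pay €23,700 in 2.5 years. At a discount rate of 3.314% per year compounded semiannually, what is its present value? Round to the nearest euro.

Periodic rate = 3.314%/2 = 0.01657; 5 periods.
P = 23,700/(1 + 0.01657)^5 ≈ 23,700/1.0856415226 ≈ 21,830.4104.

€21,830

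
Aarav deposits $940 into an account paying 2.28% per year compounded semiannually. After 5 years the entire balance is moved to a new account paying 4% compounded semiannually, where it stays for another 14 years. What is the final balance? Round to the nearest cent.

After 5 years at 2.28%: 940 × 1.120029581 ≈ 1,052.8278.
Then 14 years at 4%: 1,052.8278 × 1.741024206 ≈ 1,832.9987.

$1,833.00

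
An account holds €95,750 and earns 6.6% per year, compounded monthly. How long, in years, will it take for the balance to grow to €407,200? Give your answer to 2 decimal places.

We need (1 + 0.0055)^(12t) = 4.2527, so 12t = ln 4.2527 / ln 1.0055 ≈ 263.9165.
t ≈ 263.9165/12 = 21.9930 years.

21.99 years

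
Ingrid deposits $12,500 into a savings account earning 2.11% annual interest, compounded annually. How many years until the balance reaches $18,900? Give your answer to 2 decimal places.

We need (1 + 0.0211)^t = 1.512, so t = ln 1.512 / ln 1.0211 ≈ 19.8000.

19.80 years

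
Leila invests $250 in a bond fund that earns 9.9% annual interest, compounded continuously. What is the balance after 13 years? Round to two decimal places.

A = P·e^(rt) = 250·e^(0.099·13) = 250·e^1.287.
e^1.287 ≈ 3.62190453, so A ≈ 905.4761.

$905.48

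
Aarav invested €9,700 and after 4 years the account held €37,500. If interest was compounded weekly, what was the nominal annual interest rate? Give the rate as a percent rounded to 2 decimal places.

33.92%

The 208-period growth factor is 37,500/9,700 = 3.86598.
r/52 = 3.86598^(1/208) − 1 ≈ 0.00652221, so r ≈ 52·0.00652221 = 33.91550%.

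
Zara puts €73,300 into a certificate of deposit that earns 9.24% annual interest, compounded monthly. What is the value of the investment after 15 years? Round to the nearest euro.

€291,562

Growth factor = (1 + 0.0077)^180 ≈ 3.97764976973.
A ≈ 73,300 × 3.97764976973 ≈ 291,561.7281.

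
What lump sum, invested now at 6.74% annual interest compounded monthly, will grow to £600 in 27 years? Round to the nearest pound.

Periodic rate = 6.74%/12 = 0.00561667; 324 periods.
P = 600/(1 + 0.0674/12)^324 ≈ 600/6.13928601 ≈ 97.7312.

£98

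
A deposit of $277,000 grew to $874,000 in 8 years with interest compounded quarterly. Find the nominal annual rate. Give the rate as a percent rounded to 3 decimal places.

14.624%

The 32-period growth factor is 874,000/277,000 = 3.15523.
r/4 = 3.15523^(1/32) − 1 ≈ 0.0365607, so r ≈ 4·0.0365607 = 14.62428%.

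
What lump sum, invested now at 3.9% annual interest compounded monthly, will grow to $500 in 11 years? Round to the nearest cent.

$325.81

Growth factor = (1 + 0.00325)^132 ≈ 1.53465313.
P = 500/1.53465313 ≈ 325.8065.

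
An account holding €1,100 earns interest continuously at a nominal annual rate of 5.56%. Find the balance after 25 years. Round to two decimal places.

€4,416.34

A = P·e^(rt) = 1,100·e^(0.0556·25) = 1,100·e^1.39.
e^1.39 ≈ 4.014850053, so A ≈ 4,416.3351.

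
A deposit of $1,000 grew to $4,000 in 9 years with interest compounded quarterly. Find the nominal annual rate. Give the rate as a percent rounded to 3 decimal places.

(1 + r/4)^36 = 4,000/1,000 = 4.
1 + r/4 = 4^(1/36) ≈ 1.039259, so r/4 ≈ 0.0392592.
r ≈ 4·0.0392592 = 15.70369%.

15.704%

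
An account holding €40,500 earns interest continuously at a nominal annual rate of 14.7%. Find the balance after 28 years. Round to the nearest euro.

A = P·e^(rt) = 40,500·e^(0.147·28) = 40,500·e^4.116.
e^4.116 ≈ 61.31349711333, so A ≈ 2,483,196.6331.

€2,483,197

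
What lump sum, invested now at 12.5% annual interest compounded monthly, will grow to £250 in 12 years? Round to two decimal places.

£56.22

Growth factor = (1 + 0.125/12)^144 ≈ 4.44705168.
P = 250/4.44705168 ≈ 56.2170.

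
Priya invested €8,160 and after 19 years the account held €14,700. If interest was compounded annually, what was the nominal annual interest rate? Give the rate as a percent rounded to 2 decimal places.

The 19-period growth factor is 14,700/8,160 = 1.80147.
r = 1.80147^(1/19) − 1 ≈ 0.031464, i.e. 3.14640%.

3.15%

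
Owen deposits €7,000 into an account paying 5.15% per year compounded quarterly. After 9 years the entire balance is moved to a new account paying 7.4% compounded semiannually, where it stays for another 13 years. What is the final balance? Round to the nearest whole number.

€28,534

After 9 years at 5.15%: 7,000 × 1.5849321277 ≈ 11,094.5249.
Then 13 years at 7.4%: 11,094.5249 × 2.5718620263 ≈ 28,533.5873.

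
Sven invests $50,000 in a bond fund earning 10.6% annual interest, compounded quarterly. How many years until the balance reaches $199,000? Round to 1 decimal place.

(1 + 0.0265)^(4t) = 199,000/50,000 = 3.98.
4t·ln(1 + 0.0265) = ln(3.98); 4t = 1.3813/0.026155 ≈ 52.8115.
t ≈ 13.2029 years.

13.2 years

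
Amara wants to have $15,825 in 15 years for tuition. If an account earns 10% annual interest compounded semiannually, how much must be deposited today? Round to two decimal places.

$3,661.55

Periodic rate = 10%/2 = 0.05; 30 periods.
P = 15,825/(1 + 0.05)^30 ≈ 15,825/4.3219423752 ≈ 3,661.5481.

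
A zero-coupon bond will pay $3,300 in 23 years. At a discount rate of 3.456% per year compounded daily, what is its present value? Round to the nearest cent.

Growth factor = (1 + 0.03456/365)^8395 ≈ 2.214091964.
P = 3,300/2.214091964 ≈ 1,490.4530.

$1,490.45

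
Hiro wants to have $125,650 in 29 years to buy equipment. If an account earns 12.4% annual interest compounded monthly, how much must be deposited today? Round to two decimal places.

$3,511.18

Periodic rate = 12.4%/12 = 0.0103333; 348 periods.
P = 125,650/(1 + 0.124/12)^348 ≈ 125,650/35.7856750059 ≈ 3,511.1815.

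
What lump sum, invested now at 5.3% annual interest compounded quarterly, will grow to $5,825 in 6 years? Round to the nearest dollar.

Periodic rate = 5.3%/4 = 0.01325; 24 periods.
P = 5,825/(1 + 0.01325)^24 ≈ 5,825/1.371509114 ≈ 4,247.1464.

$4,247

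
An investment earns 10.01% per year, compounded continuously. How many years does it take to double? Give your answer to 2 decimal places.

6.92 years

e^(0.1001t) = 2, so 0.1001t = ln 2 ≈ 0.69315.
t ≈ 0.69315/0.1001 ≈ 6.9245.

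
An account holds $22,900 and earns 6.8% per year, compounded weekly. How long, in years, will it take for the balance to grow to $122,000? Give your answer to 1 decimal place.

24.6 years

(1 + 0.00130769)^(52t) = 122,000/22,900 = 5.3275.
52t·ln(1 + 0.00130769) = ln(5.3275); 52t = 1.6729/0.00130684 ≈ 1280.1006.
t ≈ 24.6173 years.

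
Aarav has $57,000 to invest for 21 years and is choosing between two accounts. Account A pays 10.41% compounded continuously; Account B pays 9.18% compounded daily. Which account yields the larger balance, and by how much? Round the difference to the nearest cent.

Account A growth factor: e^(0.1041·21) = e^2.1861 ≈ 8.9004336476; balance ≈ 507,324.7179.
Account B growth factor: (1 + 0.0918/365)^7665 ≈ 6.87270392474; balance ≈ 391,744.1237.
Account A is larger by 115,580.5942.

Account A, by $115,580.59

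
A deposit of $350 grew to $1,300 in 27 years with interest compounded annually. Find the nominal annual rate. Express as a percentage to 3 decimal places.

The 27-period growth factor is 1,300/350 = 3.71429.
r = 3.71429^(1/27) − 1 ≈ 0.0497998, i.e. 4.97998%.

4.980%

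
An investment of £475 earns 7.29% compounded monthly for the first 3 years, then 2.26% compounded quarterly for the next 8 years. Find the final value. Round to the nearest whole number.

After 3 years at 7.29%: 475 × 1.24363479 ≈ 590.7265.
Then 8 years at 2.26%: 590.7265 × 1.19756599 ≈ 707.4340.

£707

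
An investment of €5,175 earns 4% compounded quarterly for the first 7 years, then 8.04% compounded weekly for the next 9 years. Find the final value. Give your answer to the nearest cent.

After 7 years at 4%: 5,175 × 1.3212909669 ≈ 6,837.6808.
Then 9 years at 8.04%: 6,837.6808 × 2.0606906168 ≈ 14,090.3446.

€14,090.34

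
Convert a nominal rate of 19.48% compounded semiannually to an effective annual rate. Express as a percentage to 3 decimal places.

EAR = (1 + 19.48%/2)^2 − 1 = (1 + 0.0974)^2 − 1.
(1 + 0.0974)^2 ≈ 1.204287, so EAR ≈ 20.42868%.

20.429%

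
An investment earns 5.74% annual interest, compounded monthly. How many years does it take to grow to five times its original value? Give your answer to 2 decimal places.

28.11 years

(1 + 0.00478333)^(12t) = 5.
12t = ln 5 / ln(1 + 0.00478333) ≈ 1.6094/0.00477193 ≈ 337.2719.
t ≈ 28.1060.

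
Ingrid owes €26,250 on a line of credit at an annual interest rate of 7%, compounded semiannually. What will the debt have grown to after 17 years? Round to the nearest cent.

Growth factor = (1 + 0.035)^34 ≈ 3.2208603342.
A ≈ 26,250 × 3.2208603342 ≈ 84,547.5838.

€84,547.58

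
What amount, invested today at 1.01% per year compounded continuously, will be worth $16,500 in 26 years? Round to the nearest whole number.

P = A·e^(−rt) = 16,500·e^(−0.2626).
e^(−0.2626) ≈ 0.76904945558, so P ≈ 12,689.3160.

$12,689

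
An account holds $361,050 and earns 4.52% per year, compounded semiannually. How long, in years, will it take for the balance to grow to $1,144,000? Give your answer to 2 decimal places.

25.80 years

(1 + 0.0226)^(2t) = 1,144,000/361,050 = 3.1685.
2t·ln(1 + 0.0226) = ln(3.1685); 2t = 1.1533/0.0223484 ≈ 51.6041.
t ≈ 25.8021 years.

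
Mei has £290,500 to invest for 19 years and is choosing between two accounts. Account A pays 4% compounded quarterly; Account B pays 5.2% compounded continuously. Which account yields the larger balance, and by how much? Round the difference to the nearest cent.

Account B, by £161,412.73

A: (1 + 0.01)^76 ≈ 2.13021975304, so 290,500 × 2.13021975304 ≈ 618,828.8383.
B: e^(0.052·19) = e^0.988 ≈ 2.68585738229, so 290,500 × 2.68585738229 ≈ 780,241.5696.
Difference ≈ 161,412.7313 in favor of B.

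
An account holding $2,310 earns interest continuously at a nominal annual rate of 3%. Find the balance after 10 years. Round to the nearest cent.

$3,118.17

A = P·e^(rt) = 2,310·e^(0.03·10) = 2,310·e^0.3.
e^0.3 ≈ 1.349858808, so A ≈ 3,118.1738.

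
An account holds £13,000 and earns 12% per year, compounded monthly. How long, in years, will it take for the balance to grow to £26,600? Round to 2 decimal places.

(1 + 0.01)^(12t) = 26,600/13,000 = 2.0462.
12t·ln(1 + 0.01) = ln(2.0462); 12t = 0.71596/0.00995033 ≈ 71.9536.
t ≈ 5.9961 years.

6.00 years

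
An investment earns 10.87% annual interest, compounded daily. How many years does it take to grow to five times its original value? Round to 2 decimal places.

14.81 years

(1 + 0.000297808)^(365t) = 5.
365t = ln 5 / ln(1 + 0.000297808) ≈ 1.6094/0.000297764 ≈ 5405.0810.
t ≈ 14.8084.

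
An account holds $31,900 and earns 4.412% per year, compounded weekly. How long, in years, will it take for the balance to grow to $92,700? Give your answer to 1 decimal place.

24.2 years

We need (1 + 0.000848462)^(52t) = 2.906, so 52t = ln 2.906 / ln 1.000848 ≈ 1257.8236.
t ≈ 1257.8236/52 = 24.1889 years.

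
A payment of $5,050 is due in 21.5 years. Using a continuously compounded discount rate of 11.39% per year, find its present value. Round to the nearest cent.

P = A·e^(−rt) = 5,050·e^(−2.44885).
e^(−2.44885) ≈ 0.08639288121, so P ≈ 436.2841.

$436.28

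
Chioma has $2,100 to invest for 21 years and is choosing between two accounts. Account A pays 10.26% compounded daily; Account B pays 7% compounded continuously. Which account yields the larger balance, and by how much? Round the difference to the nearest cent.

Account A, by $8,972.45

A: (1 + 0.1026/365)^7665 ≈ 8.6218289051, so 2,100 × 8.6218289051 ≈ 18,105.8407.
B: e^(0.07·21) = e^1.47 ≈ 4.349235141, so 2,100 × 4.349235141 ≈ 9,133.3938.
Difference ≈ 8,972.4469 in favor of A.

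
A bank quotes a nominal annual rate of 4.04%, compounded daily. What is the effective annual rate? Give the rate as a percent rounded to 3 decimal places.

4.122%

EAR = (1 + 4.04%/365)^365 − 1 = (1 + 0.000110685)^365 − 1.
(1 + 0.000110685)^365 ≈ 1.041225, so EAR ≈ 4.12249%.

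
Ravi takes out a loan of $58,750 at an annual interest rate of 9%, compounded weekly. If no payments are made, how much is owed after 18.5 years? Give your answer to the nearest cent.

$310,086.70

Growth factor = (1 + 0.09/52)^962 ≈ 5.27807155389.
A ≈ 58,750 × 5.27807155389 ≈ 310,086.7038.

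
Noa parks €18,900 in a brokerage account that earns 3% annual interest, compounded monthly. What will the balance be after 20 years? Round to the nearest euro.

Periodic rate = 3%/12 = 0.0025; periods = 12·20 = 240.
A = 18,900·(1 + 0.0025)^240 ≈ 18,900·1.8207549953 ≈ 34,412.2694.

€34,412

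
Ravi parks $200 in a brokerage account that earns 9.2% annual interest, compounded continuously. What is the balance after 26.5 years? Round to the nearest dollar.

$2,290

A = P·e^(rt) = 200·e^(0.092·26.5) = 200·e^2.438.
e^2.438 ≈ 11.45011759, so A ≈ 2,290.0235.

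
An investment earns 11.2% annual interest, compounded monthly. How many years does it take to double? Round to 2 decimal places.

(1 + 0.00933333)^(12t) = 2.
12t = ln 2 / ln(1 + 0.00933333) ≈ 0.69315/0.00929005 ≈ 74.6118.
t ≈ 6.2177.

6.22 years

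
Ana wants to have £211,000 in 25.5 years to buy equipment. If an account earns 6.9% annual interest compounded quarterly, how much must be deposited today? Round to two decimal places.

Periodic rate = 6.9%/4 = 0.01725; 102 periods.
P = 211,000/(1 + 0.01725)^102 ≈ 211,000/5.723019815 ≈ 36,868.6475.

£36,868.65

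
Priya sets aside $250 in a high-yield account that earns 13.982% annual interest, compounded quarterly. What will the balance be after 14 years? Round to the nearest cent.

$1,712.15

Periodic rate = 13.982%/4 = 0.034955; periods = 4·14 = 56.
A = 250·(1 + 0.034955)^56 ≈ 250·6.848605539 ≈ 1,712.1514.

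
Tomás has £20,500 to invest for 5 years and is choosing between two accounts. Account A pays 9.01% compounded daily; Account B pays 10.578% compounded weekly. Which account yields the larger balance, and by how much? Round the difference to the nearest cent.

Account A growth factor: (1 + 0.0901/365)^1825 ≈ 1.5690093083; balance ≈ 32,164.6908.
Account B growth factor: (1 + 0.10578/52)^260 ≈ 1.6961530518; balance ≈ 34,771.1376.
Account B is larger by 2,606.4467.

Account B, by £2,606.45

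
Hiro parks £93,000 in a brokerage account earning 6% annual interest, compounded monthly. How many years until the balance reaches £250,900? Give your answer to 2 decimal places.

16.58 years

(1 + 0.005)^(12t) = 250,900/93,000 = 2.6978.
12t·ln(1 + 0.005) = ln(2.6978); 12t = 0.99245/0.00498754 ≈ 198.9868.
t ≈ 16.5822 years.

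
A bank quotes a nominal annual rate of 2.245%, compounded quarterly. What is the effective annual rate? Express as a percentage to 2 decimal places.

One year is 4 periods at 0.0056125 each: (1 + 0.0056125)^4 ≈ 1.02264.
EAR = 1.02264 − 1 ≈ 2.26397%.

2.26%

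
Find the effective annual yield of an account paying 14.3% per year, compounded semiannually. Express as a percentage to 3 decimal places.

One year is 2 periods at 0.0715 each: (1 + 0.0715)^2 ≈ 1.148112.
EAR = 1.148112 − 1 ≈ 14.81122%.

14.811%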